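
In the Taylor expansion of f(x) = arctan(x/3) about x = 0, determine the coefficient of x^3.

Use the known series and substitute for the argument.
So c_3 = f′′′(0)/3! = -1/81.

-1/81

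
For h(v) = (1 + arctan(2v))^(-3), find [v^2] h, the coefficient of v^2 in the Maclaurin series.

Let u equal the inner series; expand the outer function in u and truncate.
[v^0] = 1;  [v^1] = -6;  [v^2] = 24.

24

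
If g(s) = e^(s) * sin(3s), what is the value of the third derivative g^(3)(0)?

Expand each factor separately, then convolve coefficients.
The coefficient of s^3 in the expansion is -3, so g′′′(0) = 3! * (-3) = -18.

-18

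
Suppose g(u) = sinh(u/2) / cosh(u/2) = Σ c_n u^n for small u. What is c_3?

-1/24

Write the quotient as an unknown series and match coefficients against numerator = denominator · series.
g(0) = 0
g′(0) = 1/2
g′′(0) = 0
g′′′(0) = -1/4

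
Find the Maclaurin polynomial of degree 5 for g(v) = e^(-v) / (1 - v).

11*v^5/30 + 3*v^4/8 + v^3/3 + v^2/2 + 1

Use 1/(1 - r) = Σ r^k on the denominator, then take the Cauchy product.
g(0) = 1
g′(0) = 0
g′′(0) = 1
g′′′(0) = 2
g^(4)(0) = 9
g^(5)(0) = 44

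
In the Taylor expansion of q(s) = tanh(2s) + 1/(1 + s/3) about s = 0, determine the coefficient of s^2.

Combine the two series term by term.
q(0) = 1
q′(0) = 5/3
q′′(0) = 2/9
Dividing each by k! gives the coefficients c_0, ..., c_2.

1/9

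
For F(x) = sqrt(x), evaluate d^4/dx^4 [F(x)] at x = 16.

The coefficient of (x - 16)^4 in the expansion is -5/2097152, so F^(4)(16) = 4! * (-5/2097152) = -15/262144.

-15/262144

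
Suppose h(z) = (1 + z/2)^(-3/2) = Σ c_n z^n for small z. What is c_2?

[z^0] = 1;  [z^1] = -3/4;  [z^2] = 15/32.

15/32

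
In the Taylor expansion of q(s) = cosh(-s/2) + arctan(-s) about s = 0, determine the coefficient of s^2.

Expand each term separately and add.
[s^0] = 1;  [s^1] = -1;  [s^2] = 1/8.

1/8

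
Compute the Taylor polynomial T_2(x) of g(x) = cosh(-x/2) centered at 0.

x^2/8 + 1

Compute the successive derivatives at the expansion point and divide by k!.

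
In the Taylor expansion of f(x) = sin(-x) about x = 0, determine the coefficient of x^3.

f(0) = 0
f′(0) = -1
f′′(0) = 0
f′′′(0) = 1
So c_3 = f′′′(0)/3! = 1/6.

1/6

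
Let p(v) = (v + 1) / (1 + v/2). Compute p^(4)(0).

-3/2

Shift and add copies of the series according to the polynomial's terms.
The coefficient of v^4 in the expansion is -1/16, so p^(4)(0) = 4! * (-1/16) = -3/2.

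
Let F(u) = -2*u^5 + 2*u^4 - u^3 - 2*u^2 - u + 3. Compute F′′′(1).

-78

The coefficient of (u - 1)^3 in the expansion is -13, so F′′′(1) = 3! * (-13) = -78.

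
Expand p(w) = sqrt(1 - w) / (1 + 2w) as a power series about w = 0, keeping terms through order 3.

Take the Cauchy product of the two expansions.

-157*w^3/16 + 39*w^2/8 - 5*w/2 + 1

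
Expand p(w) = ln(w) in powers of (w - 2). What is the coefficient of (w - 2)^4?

-1/64

p(2) = ln(2)
p′(2) = 1/2
p′′(2) = -1/4
p′′′(2) = 1/4
p^(4)(2) = -3/8
So c_4 = p^(4)(2)/4! = -1/64.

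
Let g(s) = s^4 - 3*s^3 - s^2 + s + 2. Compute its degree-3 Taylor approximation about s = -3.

-15*(s + 3)^3 + 80*(s + 3)^2 - 182*(s + 3) + 152

g(-3) = 152
g′(-3) = -182
g′′(-3) = 160
g′′′(-3) = -90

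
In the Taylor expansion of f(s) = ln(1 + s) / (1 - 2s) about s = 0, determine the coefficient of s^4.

77/12

Write out both Maclaurin series and multiply, keeping only the needed powers.
[s^0] = 0;  [s^1] = 1;  [s^2] = 3/2;  [s^3] = 10/3;  [s^4] = 77/12.
So c_4 = f^(4)(0)/4! = 77/12.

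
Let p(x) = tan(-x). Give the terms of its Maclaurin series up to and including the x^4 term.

-x^3/3 - x

[x^0] = 0;  [x^1] = -1;  [x^2] = 0;  [x^3] = -1/3;  [x^4] = 0.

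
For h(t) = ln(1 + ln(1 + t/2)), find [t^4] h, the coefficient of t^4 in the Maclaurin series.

-35/384

Let u equal the inner series; expand the outer function in u and truncate.
h(0) = 0
h′(0) = 1/2
h′′(0) = -1/2
h′′′(0) = 7/8
h^(4)(0) = -35/16
So c_4 = h^(4)(0)/4! = -35/384.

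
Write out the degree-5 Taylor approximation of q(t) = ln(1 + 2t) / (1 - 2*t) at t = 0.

376*t^5/15 + 28*t^4/3 + 20*t^3/3 + 2*t^2 + 2*t

Multiply the numerator's expansion by the denominator's geometric series.
q(0) = 0
q′(0) = 2
q′′(0) = 4
q′′′(0) = 40
q^(4)(0) = 224
q^(5)(0) = 3008
The Taylor polynomial is Σ q^(k)(0)/k! · t^k.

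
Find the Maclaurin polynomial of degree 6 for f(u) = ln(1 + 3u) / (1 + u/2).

Expand each factor separately, then convolve coefficients.
f(0) = 0
f′(0) = 3
f′′(0) = -12
f′′′(0) = 72
f^(4)(0) = -630
f^(5)(0) = 7407
f^(6)(0) = -109701
Then c_k = f^(k)(0)/k! gives each Taylor coefficient.

-12189*u^6/80 + 2469*u^5/40 - 105*u^4/4 + 12*u^3 - 6*u^2 + 3*u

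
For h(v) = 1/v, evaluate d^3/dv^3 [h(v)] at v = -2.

Apply the Taylor formula c_k = f^(k)(a)/k!.
From the series, [(v + 2)^3] h = -1/16; multiply by 3! = 6 to get -3/8.

-3/8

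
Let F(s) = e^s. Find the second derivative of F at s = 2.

e^(2)

Differentiate repeatedly and evaluate at the center.
From the series, [(s - 2)^2] F = e^(2)/2; multiply by 2! = 2 to get e^(2).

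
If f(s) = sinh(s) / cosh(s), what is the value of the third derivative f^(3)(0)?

-2

Invert the denominator's series and multiply.
The coefficient of s^3 in the expansion is -1/3, so f′′′(0) = 3! * (-1/3) = -2.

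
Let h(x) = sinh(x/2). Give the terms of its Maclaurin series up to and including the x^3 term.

x^3/48 + x/2

[x^0] = 0;  [x^1] = 1/2;  [x^2] = 0;  [x^3] = 1/48.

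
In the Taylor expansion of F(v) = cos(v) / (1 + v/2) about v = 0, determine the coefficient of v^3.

Expand each factor separately, then convolve coefficients.
[v^0] = 1;  [v^1] = -1/2;  [v^2] = -1/4;  [v^3] = 1/8.

1/8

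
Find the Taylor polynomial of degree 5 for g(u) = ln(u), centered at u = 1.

(u - 1)^5/5 - (u - 1)^4/4 + (u - 1)^3/3 - (u - 1)^2/2 + (u - 1)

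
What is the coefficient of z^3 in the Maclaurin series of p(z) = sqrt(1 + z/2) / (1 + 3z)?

-3155/128

Multiply the two series term by term and collect like powers.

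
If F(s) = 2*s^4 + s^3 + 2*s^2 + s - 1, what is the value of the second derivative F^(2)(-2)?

From the series, [(s + 2)^2] F = 44; multiply by 2! = 2 to get 88.

88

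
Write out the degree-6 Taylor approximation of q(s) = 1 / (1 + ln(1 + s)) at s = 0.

Write 1/(1+u) = 1 - u + u^2 - u^3 + ... and substitute the series for u.
q(0) = 1
q′(0) = -1
q′′(0) = 3
q′′′(0) = -14
q^(4)(0) = 88
q^(5)(0) = -694
q^(6)(0) = 6578

3289*s^6/360 - 347*s^5/60 + 11*s^4/3 - 7*s^3/3 + 3*s^2/2 - s + 1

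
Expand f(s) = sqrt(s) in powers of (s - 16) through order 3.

Apply the Taylor formula c_k = f^(k)(a)/k!.
f(16) = 4
f′(16) = 1/8
f′′(16) = -1/256
f′′′(16) = 3/8192

(s - 16)^3/16384 - (s - 16)^2/512 + (s - 16)/8 + 4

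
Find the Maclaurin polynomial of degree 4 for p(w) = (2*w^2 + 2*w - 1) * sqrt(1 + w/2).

-91*w^4/2048 + 55*w^3/128 + 81*w^2/32 + 7*w/4 - 1

Shift and add copies of the series according to the polynomial's terms.
p(0) = -1
p′(0) = 7/4
p′′(0) = 81/16
p′′′(0) = 165/64
p^(4)(0) = -273/256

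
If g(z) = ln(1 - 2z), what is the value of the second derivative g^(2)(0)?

The coefficient of z^2 in the expansion is -2, so g′′(0) = 2! * (-2) = -4.

-4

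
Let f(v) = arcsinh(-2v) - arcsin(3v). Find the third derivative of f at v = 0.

Add the two expansions coefficient-wise.
From the series, [v^3] f = -19/6; multiply by 3! = 6 to get -19.

-19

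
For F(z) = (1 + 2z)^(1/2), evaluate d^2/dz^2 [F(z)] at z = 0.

The coefficient of z^2 in the expansion is -1/2, so F′′(0) = 2! * (-1/2) = -1.

-1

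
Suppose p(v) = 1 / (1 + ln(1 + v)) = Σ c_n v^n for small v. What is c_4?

Use the geometric series for the reciprocal, then substitute.
p(0) = 1
p′(0) = -1
p′′(0) = 3
p′′′(0) = -14
p^(4)(0) = 88
So c_4 = p^(4)(0)/4! = 11/3.

11/3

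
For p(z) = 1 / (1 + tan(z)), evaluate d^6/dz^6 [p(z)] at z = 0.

1952

Expand as Σ (-1)^k u^k with u equal to the inner function's series.
From the series, [z^6] p = 122/45; multiply by 6! = 720 to get 1952.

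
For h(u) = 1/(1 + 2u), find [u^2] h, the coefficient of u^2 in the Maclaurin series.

h(0) = 1
h′(0) = -2
h′′(0) = 8
So c_2 = h′′(0)/2! = 4.

4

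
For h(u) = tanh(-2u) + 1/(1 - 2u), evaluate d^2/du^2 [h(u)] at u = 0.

Expand each term separately and add.
The coefficient of u^2 in the expansion is 4, so h′′(0) = 2! * (4) = 8.

8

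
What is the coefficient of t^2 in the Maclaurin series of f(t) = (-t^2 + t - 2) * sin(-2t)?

-2

Shift and add copies of the series according to the polynomial's terms.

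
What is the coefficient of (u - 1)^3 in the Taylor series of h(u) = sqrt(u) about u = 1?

1/16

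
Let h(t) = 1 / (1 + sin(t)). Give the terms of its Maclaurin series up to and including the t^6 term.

17*t^6/45 - 61*t^5/120 + 2*t^4/3 - 5*t^3/6 + t^2 - t + 1

Write 1/(1+u) = 1 - u + u^2 - u^3 + ... and substitute the series for u.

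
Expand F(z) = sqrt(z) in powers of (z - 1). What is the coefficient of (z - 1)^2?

-1/8

[(z - 1)^0] = 1;  [(z - 1)^1] = 1/2;  [(z - 1)^2] = -1/8.
So c_2 = F′′(1)/2! = -1/8.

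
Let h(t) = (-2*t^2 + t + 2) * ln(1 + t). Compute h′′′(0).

-11

Multiply each power in the prefactor through the base expansion.
The coefficient of t^3 in the expansion is -11/6, so h′′′(0) = 3! * (-11/6) = -11.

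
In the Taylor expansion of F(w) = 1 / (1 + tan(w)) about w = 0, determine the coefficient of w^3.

Write 1/(1+u) = 1 - u + u^2 - u^3 + ... and substitute the series for u.
F(0) = 1
F′(0) = -1
F′′(0) = 2
F′′′(0) = -8
Dividing each by k! gives the coefficients c_0, ..., c_3.

-4/3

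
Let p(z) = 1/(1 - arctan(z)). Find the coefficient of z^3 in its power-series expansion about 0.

2/3

Substitute the inner expansion into the outer series and collect powers.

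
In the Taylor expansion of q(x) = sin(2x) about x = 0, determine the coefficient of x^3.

-4/3

q(0) = 0
q′(0) = 2
q′′(0) = 0
q′′′(0) = -8
So c_3 = q′′′(0)/3! = -4/3.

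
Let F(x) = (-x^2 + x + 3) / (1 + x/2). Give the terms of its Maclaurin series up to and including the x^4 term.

Distribute the polynomial across the series and collect like powers.
[x^0] = 3;  [x^1] = -1/2;  [x^2] = -3/4;  [x^3] = 3/8;  [x^4] = -3/16.

-3*x^4/16 + 3*x^3/8 - 3*x^2/4 - x/2 + 3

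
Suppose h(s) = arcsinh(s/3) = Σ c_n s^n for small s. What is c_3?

h(0) = 0
h′(0) = 1/3
h′′(0) = 0
h′′′(0) = -1/27
Then c_k = h^(k)(0)/k! gives each Taylor coefficient.

-1/162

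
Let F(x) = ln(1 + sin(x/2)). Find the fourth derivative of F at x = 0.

Plug the Maclaurin series of the inner function into that of the outer and collect terms.
From the series, [x^4] F = -1/192; multiply by 4! = 24 to get -1/8.

-1/8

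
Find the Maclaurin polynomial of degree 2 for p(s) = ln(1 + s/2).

Differentiate repeatedly and evaluate at the center.
p(0) = 0
p′(0) = 1/2
p′′(0) = -1/4

-s^2/8 + s/2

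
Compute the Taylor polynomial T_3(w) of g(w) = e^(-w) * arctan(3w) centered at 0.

-15*w^3/2 - 3*w^2 + 3*w

Expand each factor separately, then convolve coefficients.
g(0) = 0
g′(0) = 3
g′′(0) = -6
g′′′(0) = -45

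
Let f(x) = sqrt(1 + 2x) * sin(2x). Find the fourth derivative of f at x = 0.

-8

Write out both Maclaurin series and multiply, keeping only the needed powers.
The coefficient of x^4 in the expansion is -1/3, so f^(4)(0) = 4! * (-1/3) = -8.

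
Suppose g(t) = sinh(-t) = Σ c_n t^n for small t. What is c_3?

-1/6

g(0) = 0
g′(0) = -1
g′′(0) = 0
g′′′(0) = -1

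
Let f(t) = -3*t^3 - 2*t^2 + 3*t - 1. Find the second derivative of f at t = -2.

32

The coefficient of (t + 2)^2 in the expansion is 16, so f′′(-2) = 2! * (16) = 32.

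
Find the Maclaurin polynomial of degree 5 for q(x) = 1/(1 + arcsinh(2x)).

-92*x^5/5 + 32*x^4/3 - 20*x^3/3 + 4*x^2 - 2*x + 1

Let u equal the inner series; expand the outer function in u and truncate.
[x^0] = 1;  [x^1] = -2;  [x^2] = 4;  [x^3] = -20/3;  [x^4] = 32/3;  [x^5] = -92/5.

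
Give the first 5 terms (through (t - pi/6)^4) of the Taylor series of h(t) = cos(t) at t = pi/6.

sqrt(3)*(t - pi/6)^4/48 + (t - pi/6)^3/12 - sqrt(3)*(t - pi/6)^2/4 - (t - pi/6)/2 + sqrt(3)/2

h(pi/6) = sqrt(3)/2
h′(pi/6) = -1/2
h′′(pi/6) = -sqrt(3)/2
h′′′(pi/6) = 1/2
h^(4)(pi/6) = sqrt(3)/2
The Taylor polynomial is Σ h^(k)(pi/6)/k! · (t - pi/6)^k.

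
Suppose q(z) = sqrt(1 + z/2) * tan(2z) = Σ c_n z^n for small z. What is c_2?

1/2

Take the Cauchy product of the two expansions.
[z^0] = 0;  [z^1] = 2;  [z^2] = 1/2.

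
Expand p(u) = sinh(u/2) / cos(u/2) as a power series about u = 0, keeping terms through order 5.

Divide the numerator series by the denominator series (power-series long division).
p(0) = 0
p′(0) = 1/2
p′′(0) = 0
p′′′(0) = 1/2
p^(4)(0) = 0
p^(5)(0) = 9/8
Then c_k = p^(k)(0)/k! gives each Taylor coefficient.

3*u^5/320 + u^3/12 + u/2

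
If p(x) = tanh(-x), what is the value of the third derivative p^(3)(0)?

The coefficient of x^3 in the expansion is 1/3, so p′′′(0) = 3! * (1/3) = 2.

2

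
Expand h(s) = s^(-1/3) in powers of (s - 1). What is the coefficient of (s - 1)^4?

35/243

Compute the successive derivatives at the expansion point and divide by k!.
h(1) = 1
h′(1) = -1/3
h′′(1) = 4/9
h′′′(1) = -28/27
h^(4)(1) = 280/81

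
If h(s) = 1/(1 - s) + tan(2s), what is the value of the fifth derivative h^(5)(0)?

632

Combine the two series term by term.
The coefficient of s^5 in the expansion is 79/15, so h^(5)(0) = 5! * (79/15) = 632.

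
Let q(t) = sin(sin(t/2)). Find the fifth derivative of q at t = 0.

3/8

Plug the Maclaurin series of the inner function into that of the outer and collect terms.
The coefficient of t^5 in the expansion is 1/320, so q^(5)(0) = 5! * (1/320) = 3/8.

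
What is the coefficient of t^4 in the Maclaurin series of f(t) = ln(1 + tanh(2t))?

Substitute the inner expansion into the outer series and collect powers.
[t^0] = 0;  [t^1] = 2;  [t^2] = -2;  [t^3] = 0;  [t^4] = 4/3.

4/3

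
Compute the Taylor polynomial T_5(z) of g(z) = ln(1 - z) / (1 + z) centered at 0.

Multiply the two series term by term and collect like powers.
g(0) = 0
g′(0) = -1
g′′(0) = 1
g′′′(0) = -5
g^(4)(0) = 14
g^(5)(0) = -94
The Taylor polynomial is Σ g^(k)(0)/k! · z^k.

-47*z^5/60 + 7*z^4/12 - 5*z^3/6 + z^2/2 - z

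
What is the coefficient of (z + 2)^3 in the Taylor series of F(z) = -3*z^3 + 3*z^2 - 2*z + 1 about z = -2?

-3

c_3 = F′′′(-2)/3! = -3.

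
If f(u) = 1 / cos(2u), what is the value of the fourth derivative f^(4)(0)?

Divide the numerator series by the denominator series (power-series long division).
The coefficient of u^4 in the expansion is 10/3, so f^(4)(0) = 4! * (10/3) = 80.

80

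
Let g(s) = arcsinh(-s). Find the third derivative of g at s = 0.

From the series, [s^3] g = 1/6; multiply by 3! = 6 to get 1.

1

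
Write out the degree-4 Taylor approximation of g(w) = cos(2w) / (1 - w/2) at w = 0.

Expand each factor separately, then convolve coefficients.
[w^0] = 1;  [w^1] = 1/2;  [w^2] = -7/4;  [w^3] = -7/8;  [w^4] = 11/48.

11*w^4/48 - 7*w^3/8 - 7*w^2/4 + w/2 + 1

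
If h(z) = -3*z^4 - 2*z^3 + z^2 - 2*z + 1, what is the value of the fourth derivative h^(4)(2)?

-72

The coefficient of (z - 2)^4 in the expansion is -3, so h^(4)(2) = 4! * (-3) = -72.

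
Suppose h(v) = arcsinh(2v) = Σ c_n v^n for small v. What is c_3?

-4/3

[v^0] = 0;  [v^1] = 2;  [v^2] = 0;  [v^3] = -4/3.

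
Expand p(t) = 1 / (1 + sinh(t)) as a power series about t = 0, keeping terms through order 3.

-7*t^3/6 + t^2 - t + 1

Expand as Σ (-1)^k u^k with u equal to the inner function's series.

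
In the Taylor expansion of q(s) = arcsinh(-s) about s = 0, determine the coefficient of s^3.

1/6

q(0) = 0
q′(0) = -1
q′′(0) = 0
q′′′(0) = 1
The Taylor polynomial is Σ q^(k)(0)/k! · s^k.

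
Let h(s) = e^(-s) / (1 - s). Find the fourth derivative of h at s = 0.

Use 1/(1 - r) = Σ r^k on the denominator, then take the Cauchy product.
The coefficient of s^4 in the expansion is 3/8, so h^(4)(0) = 4! * (3/8) = 9.

9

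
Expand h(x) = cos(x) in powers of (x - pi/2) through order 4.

(x - pi/2)^3/6 - (x - pi/2)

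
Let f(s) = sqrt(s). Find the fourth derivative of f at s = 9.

The coefficient of (s - 9)^4 in the expansion is -5/279936, so f^(4)(9) = 4! * (-5/279936) = -5/11664.

-5/11664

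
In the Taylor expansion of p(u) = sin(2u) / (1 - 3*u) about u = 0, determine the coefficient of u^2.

Expand 1/(denominator) as a geometric series and multiply by the numerator's series.
p(0) = 0
p′(0) = 2
p′′(0) = 12
Dividing each by k! gives the coefficients c_0, ..., c_2.

6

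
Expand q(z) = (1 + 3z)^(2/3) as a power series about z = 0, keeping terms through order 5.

Differentiate repeatedly and evaluate at the center.
[z^0] = 1;  [z^1] = 2;  [z^2] = -1;  [z^3] = 4/3;  [z^4] = -7/3;  [z^5] = 14/3.

14*z^5/3 - 7*z^4/3 + 4*z^3/3 - z^2 + 2*z + 1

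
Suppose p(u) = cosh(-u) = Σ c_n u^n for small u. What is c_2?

1/2

p(0) = 1
p′(0) = 0
p′′(0) = 1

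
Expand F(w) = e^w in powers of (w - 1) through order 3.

e*(w - 1)^3/6 + e*(w - 1)^2/2 + e*(w - 1) + e

F(1) = e
F′(1) = e
F′′(1) = e
F′′′(1) = e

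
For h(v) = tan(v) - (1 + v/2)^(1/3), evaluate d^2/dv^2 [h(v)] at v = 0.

1/18

Expand each term separately and add.
From the series, [v^2] h = 1/36; multiply by 2! = 2 to get 1/18.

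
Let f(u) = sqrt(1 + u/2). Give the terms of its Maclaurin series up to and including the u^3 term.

u^3/128 - u^2/32 + u/4 + 1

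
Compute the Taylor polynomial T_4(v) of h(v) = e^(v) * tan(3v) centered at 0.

19*v^4/2 + 21*v^3/2 + 3*v^2 + 3*v

Multiply the two series term by term and collect like powers.
h(0) = 0
h′(0) = 3
h′′(0) = 6
h′′′(0) = 63
h^(4)(0) = 228
Then c_k = h^(k)(0)/k! gives each Taylor coefficient.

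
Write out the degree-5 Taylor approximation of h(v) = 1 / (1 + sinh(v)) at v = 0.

-181*v^5/120 + 4*v^4/3 - 7*v^3/6 + v^2 - v + 1

Use the geometric series for the reciprocal, then substitute.
h(0) = 1
h′(0) = -1
h′′(0) = 2
h′′′(0) = -7
h^(4)(0) = 32
h^(5)(0) = -181
The Taylor polynomial is Σ h^(k)(0)/k! · v^k.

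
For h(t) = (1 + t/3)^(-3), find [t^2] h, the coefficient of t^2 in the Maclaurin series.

2/3

Compute the successive derivatives at the expansion point and divide by k!.
[t^0] = 1;  [t^1] = -1;  [t^2] = 2/3.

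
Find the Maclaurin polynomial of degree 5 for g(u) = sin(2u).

4*u^5/15 - 4*u^3/3 + 2*u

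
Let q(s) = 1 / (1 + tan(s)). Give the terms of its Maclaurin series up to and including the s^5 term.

Write 1/(1+u) = 1 - u + u^2 - u^3 + ... and substitute the series for u.
q(0) = 1
q′(0) = -1
q′′(0) = 2
q′′′(0) = -8
q^(4)(0) = 40
q^(5)(0) = -256
The Taylor polynomial is Σ q^(k)(0)/k! · s^k.

-32*s^5/15 + 5*s^4/3 - 4*s^3/3 + s^2 - s + 1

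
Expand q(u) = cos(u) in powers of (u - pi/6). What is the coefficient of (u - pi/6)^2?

-sqrt(3)/4

Differentiate repeatedly and evaluate at the center.
[(u - pi/6)^0] = sqrt(3)/2;  [(u - pi/6)^1] = -1/2;  [(u - pi/6)^2] = -sqrt(3)/4.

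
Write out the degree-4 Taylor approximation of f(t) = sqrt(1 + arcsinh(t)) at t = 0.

Plug the Maclaurin series of the inner function into that of the outer and collect terms.
f(0) = 1
f′(0) = 1/2
f′′(0) = -1/4
f′′′(0) = -1/8
f^(4)(0) = 1/16

t^4/384 - t^3/48 - t^2/8 + t/2 + 1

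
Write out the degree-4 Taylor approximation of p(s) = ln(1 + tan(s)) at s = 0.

-7*s^4/12 + 2*s^3/3 - s^2/2 + s

Plug the Maclaurin series of the inner function into that of the outer and collect terms.
[s^0] = 0;  [s^1] = 1;  [s^2] = -1/2;  [s^3] = 2/3;  [s^4] = -7/12.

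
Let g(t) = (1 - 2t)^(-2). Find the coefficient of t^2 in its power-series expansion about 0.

12

g(0) = 1
g′(0) = 4
g′′(0) = 24
The Taylor polynomial is Σ g^(k)(0)/k! · t^k.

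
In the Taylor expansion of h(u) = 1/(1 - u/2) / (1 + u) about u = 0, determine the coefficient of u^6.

43/64

Take the Cauchy product of the two expansions.
[u^0] = 1;  [u^1] = -1/2;  [u^2] = 3/4;  [u^3] = -5/8;  [u^4] = 11/16;  [u^5] = -21/32;  [u^6] = 43/64.
So c_6 = h^(6)(0)/6! = 43/64.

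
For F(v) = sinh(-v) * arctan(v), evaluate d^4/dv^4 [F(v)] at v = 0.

4

Multiply the two series term by term and collect like powers.
The coefficient of v^4 in the expansion is 1/6, so F^(4)(0) = 4! * (1/6) = 4.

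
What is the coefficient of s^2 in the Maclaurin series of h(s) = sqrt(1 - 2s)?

-1/2

[s^0] = 1;  [s^1] = -1;  [s^2] = -1/2.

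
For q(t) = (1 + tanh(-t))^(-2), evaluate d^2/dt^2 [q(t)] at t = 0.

Plug the Maclaurin series of the inner function into that of the outer and collect terms.
The coefficient of t^2 in the expansion is 3, so q′′(0) = 2! * (3) = 6.

6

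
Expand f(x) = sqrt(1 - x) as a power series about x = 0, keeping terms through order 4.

-5*x^4/128 - x^3/16 - x^2/8 - x/2 + 1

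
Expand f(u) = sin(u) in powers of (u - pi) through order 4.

Compute the successive derivatives at the expansion point and divide by k!.
f(pi) = 0
f′(pi) = -1
f′′(pi) = 0
f′′′(pi) = 1
f^(4)(pi) = 0

(u - pi)^3/6 - (u - pi)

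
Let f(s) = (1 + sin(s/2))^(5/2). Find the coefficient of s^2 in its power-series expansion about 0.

Plug the Maclaurin series of the inner function into that of the outer and collect terms.
[s^0] = 1;  [s^1] = 5/4;  [s^2] = 15/32.
So c_2 = f′′(0)/2! = 15/32.

15/32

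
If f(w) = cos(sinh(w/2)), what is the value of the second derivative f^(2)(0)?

-1/4

Plug the Maclaurin series of the inner function into that of the outer and collect terms.
From the series, [w^2] f = -1/8; multiply by 2! = 2 to get -1/4.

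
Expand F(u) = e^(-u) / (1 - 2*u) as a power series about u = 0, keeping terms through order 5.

Use 1/(1 - r) = Σ r^k on the denominator, then take the Cauchy product.
F(0) = 1
F′(0) = 1
F′′(0) = 5
F′′′(0) = 29
F^(4)(0) = 233
F^(5)(0) = 2329

2329*u^5/120 + 233*u^4/24 + 29*u^3/6 + 5*u^2/2 + u + 1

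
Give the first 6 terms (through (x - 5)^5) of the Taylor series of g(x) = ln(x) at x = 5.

[(x - 5)^0] = ln(5);  [(x - 5)^1] = 1/5;  [(x - 5)^2] = -1/50;  [(x - 5)^3] = 1/375;  [(x - 5)^4] = -1/2500;  [(x - 5)^5] = 1/15625.

(x - 5)^5/15625 - (x - 5)^4/2500 + (x - 5)^3/375 - (x - 5)^2/50 + (x - 5)/5 + ln(5)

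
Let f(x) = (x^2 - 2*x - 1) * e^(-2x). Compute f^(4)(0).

Multiply each power in the prefactor through the base expansion.
From the series, [x^4] f = 4; multiply by 4! = 24 to get 96.

96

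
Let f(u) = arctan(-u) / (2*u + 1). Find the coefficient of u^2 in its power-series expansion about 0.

2

Expand 1/(denominator) as a geometric series and multiply by the numerator's series.
So c_2 = f′′(0)/2! = 2.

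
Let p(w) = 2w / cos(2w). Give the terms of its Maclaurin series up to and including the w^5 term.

20*w^5/3 + 4*w^3 + 2*w

Invert the denominator's series and multiply.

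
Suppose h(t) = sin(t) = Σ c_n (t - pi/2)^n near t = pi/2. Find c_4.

1/24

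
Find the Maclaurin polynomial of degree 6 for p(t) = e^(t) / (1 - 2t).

Multiply the two series term by term and collect like powers.
p(0) = 1
p′(0) = 3
p′′(0) = 13
p′′′(0) = 79
p^(4)(0) = 633
p^(5)(0) = 6331
p^(6)(0) = 75973
Dividing each by k! gives the coefficients c_0, ..., c_6.

75973*t^6/720 + 6331*t^5/120 + 211*t^4/8 + 79*t^3/6 + 13*t^2/2 + 3*t + 1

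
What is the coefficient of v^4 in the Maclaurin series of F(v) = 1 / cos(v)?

Divide the numerator series by the denominator series (power-series long division).
F(0) = 1
F′(0) = 0
F′′(0) = 1
F′′′(0) = 0
F^(4)(0) = 5

5/24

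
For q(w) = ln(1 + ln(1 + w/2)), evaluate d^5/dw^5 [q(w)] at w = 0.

57/8

Plug the Maclaurin series of the inner function into that of the outer and collect terms.
The coefficient of w^5 in the expansion is 19/320, so q^(5)(0) = 5! * (19/320) = 57/8.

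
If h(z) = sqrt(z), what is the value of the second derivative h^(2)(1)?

Differentiate repeatedly and evaluate at the center.
The coefficient of (z - 1)^2 in the expansion is -1/8, so h′′(1) = 2! * (-1/8) = -1/4.

-1/4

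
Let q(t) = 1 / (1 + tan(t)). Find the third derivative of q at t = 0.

Write 1/(1+u) = 1 - u + u^2 - u^3 + ... and substitute the series for u.
The coefficient of t^3 in the expansion is -4/3, so q′′′(0) = 3! * (-4/3) = -8.

-8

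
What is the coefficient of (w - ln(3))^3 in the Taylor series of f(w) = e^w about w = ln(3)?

f(ln(3)) = 3
f′(ln(3)) = 3
f′′(ln(3)) = 3
f′′′(ln(3)) = 3
Then c_k = f^(k)(ln(3))/k! gives each Taylor coefficient.

1/2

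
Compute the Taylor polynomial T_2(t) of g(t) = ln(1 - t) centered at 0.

-t^2/2 - t

Compute the successive derivatives at the expansion point and divide by k!.
g(0) = 0
g′(0) = -1
g′′(0) = -1
Then c_k = g^(k)(0)/k! gives each Taylor coefficient.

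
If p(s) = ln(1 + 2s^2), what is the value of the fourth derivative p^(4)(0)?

The coefficient of s^4 in the expansion is -2, so p^(4)(0) = 4! * (-2) = -48.

-48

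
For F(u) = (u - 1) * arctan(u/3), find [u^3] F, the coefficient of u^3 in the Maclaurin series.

1/81

Shift and add copies of the series according to the polynomial's terms.
F(0) = 0
F′(0) = -1/3
F′′(0) = 2/3
F′′′(0) = 2/27
So c_3 = F′′′(0)/3! = 1/81.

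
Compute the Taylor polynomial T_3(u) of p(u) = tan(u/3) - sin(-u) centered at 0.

Add the two expansions coefficient-wise.
p(0) = 0
p′(0) = 4/3
p′′(0) = 0
p′′′(0) = -25/27
Then c_k = p^(k)(0)/k! gives each Taylor coefficient.

-25*u^3/162 + 4*u/3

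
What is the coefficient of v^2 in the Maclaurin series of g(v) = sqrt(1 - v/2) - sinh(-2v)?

-1/32

Combine the two series term by term.
g(0) = 1
g′(0) = 7/4
g′′(0) = -1/16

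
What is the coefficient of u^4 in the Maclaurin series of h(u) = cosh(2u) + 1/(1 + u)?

5/3

Expand each term separately and add.
h(0) = 2
h′(0) = -1
h′′(0) = 6
h′′′(0) = -6
h^(4)(0) = 40
So c_4 = h^(4)(0)/4! = 5/3.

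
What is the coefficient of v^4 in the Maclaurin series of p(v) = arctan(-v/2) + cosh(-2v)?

Combine the two series term by term.

2/3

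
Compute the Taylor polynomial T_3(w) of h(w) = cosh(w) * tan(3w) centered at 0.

21*w^3/2 + 3*w

Write out both Maclaurin series and multiply, keeping only the needed powers.
[w^0] = 0;  [w^1] = 3;  [w^2] = 0;  [w^3] = 21/2.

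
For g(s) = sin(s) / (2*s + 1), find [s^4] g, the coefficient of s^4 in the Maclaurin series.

Expand 1/(denominator) as a geometric series and multiply by the numerator's series.

-23/3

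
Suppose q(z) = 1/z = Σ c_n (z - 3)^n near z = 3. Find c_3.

-1/81

[(z - 3)^0] = 1/3;  [(z - 3)^1] = -1/9;  [(z - 3)^2] = 1/27;  [(z - 3)^3] = -1/81.
So c_3 = q′′′(3)/3! = -1/81.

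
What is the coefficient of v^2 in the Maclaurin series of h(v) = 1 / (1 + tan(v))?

1

Write 1/(1+u) = 1 - u + u^2 - u^3 + ... and substitute the series for u.
h(0) = 1
h′(0) = -1
h′′(0) = 2
The Taylor polynomial is Σ h^(k)(0)/k! · v^k.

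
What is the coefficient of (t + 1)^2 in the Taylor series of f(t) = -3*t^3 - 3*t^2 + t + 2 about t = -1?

6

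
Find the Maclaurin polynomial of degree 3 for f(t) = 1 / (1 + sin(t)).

Write 1/(1+u) = 1 - u + u^2 - u^3 + ... and substitute the series for u.
[t^0] = 1;  [t^1] = -1;  [t^2] = 1;  [t^3] = -5/6.

-5*t^3/6 + t^2 - t + 1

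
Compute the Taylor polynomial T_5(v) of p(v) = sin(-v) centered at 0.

-v^5/120 + v^3/6 - v

Compute the successive derivatives at the expansion point and divide by k!.
p(0) = 0
p′(0) = -1
p′′(0) = 0
p′′′(0) = 1
p^(4)(0) = 0
p^(5)(0) = -1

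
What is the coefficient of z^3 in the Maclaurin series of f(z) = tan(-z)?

Apply the Taylor formula c_k = f^(k)(a)/k!.
[z^0] = 0;  [z^1] = -1;  [z^2] = 0;  [z^3] = -1/3.
So c_3 = f′′′(0)/3! = -1/3.

-1/3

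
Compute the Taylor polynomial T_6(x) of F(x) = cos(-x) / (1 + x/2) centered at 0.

-19*x^6/2880 + x^5/96 - x^4/48 + x^3/8 - x^2/4 - x/2 + 1

Take the Cauchy product of the two expansions.
F(0) = 1
F′(0) = -1/2
F′′(0) = -1/2
F′′′(0) = 3/4
F^(4)(0) = -1/2
F^(5)(0) = 5/4
F^(6)(0) = -19/4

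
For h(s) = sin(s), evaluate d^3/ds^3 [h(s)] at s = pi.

1

The coefficient of (s - pi)^3 in the expansion is 1/6, so h′′′(pi) = 3! * (1/6) = 1.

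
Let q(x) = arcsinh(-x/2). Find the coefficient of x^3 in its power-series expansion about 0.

1/48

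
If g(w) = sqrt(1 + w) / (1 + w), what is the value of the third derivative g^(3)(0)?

-15/8

Multiply the two series term by term and collect like powers.
From the series, [w^3] g = -5/16; multiply by 3! = 6 to get -15/8.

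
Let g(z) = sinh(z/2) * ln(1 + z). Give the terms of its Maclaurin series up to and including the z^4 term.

3*z^4/16 - z^3/4 + z^2/2

Write out both Maclaurin series and multiply, keeping only the needed powers.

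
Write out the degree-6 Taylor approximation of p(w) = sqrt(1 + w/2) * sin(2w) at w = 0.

1187*w^6/20480 + 4661*w^5/15360 - 61*w^4/192 - 67*w^3/48 + w^2/2 + 2*w

Take the Cauchy product of the two expansions.
p(0) = 0
p′(0) = 2
p′′(0) = 1
p′′′(0) = -67/8
p^(4)(0) = -61/8
p^(5)(0) = 4661/128
p^(6)(0) = 10683/256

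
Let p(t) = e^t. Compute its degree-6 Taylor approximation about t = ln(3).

(t - ln(3))^6/240 + (t - ln(3))^5/40 + (t - ln(3))^4/8 + (t - ln(3))^3/2 + 3*(t - ln(3))^2/2 + 3*(t - ln(3)) + 3

p(ln(3)) = 3
p′(ln(3)) = 3
p′′(ln(3)) = 3
p′′′(ln(3)) = 3
p^(4)(ln(3)) = 3
p^(5)(ln(3)) = 3
p^(6)(ln(3)) = 3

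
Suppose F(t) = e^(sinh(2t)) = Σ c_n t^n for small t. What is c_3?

Plug the Maclaurin series of the inner function into that of the outer and collect terms.
F(0) = 1
F′(0) = 2
F′′(0) = 4
F′′′(0) = 16
So c_3 = F′′′(0)/3! = 8/3.

8/3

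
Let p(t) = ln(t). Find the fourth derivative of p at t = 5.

The coefficient of (t - 5)^4 in the expansion is -1/2500, so p^(4)(5) = 4! * (-1/2500) = -6/625.

-6/625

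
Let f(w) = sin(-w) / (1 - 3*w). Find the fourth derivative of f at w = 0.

Use 1/(1 - r) = Σ r^k on the denominator, then take the Cauchy product.
From the series, [w^4] f = -53/2; multiply by 4! = 24 to get -636.

-636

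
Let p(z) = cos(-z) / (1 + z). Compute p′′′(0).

-3

Multiply the two series term by term and collect like powers.
The coefficient of z^3 in the expansion is -1/2, so p′′′(0) = 3! * (-1/2) = -3.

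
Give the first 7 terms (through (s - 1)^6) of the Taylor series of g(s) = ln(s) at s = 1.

g(1) = 0
g′(1) = 1
g′′(1) = -1
g′′′(1) = 2
g^(4)(1) = -6
g^(5)(1) = 24
g^(6)(1) = -120
Dividing each by k! gives the coefficients c_0, ..., c_6.

-(s - 1)^6/6 + (s - 1)^5/5 - (s - 1)^4/4 + (s - 1)^3/3 - (s - 1)^2/2 + (s - 1)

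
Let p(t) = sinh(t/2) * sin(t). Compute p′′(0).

Take the Cauchy product of the two expansions.
From the series, [t^2] p = 1/2; multiply by 2! = 2 to get 1.

1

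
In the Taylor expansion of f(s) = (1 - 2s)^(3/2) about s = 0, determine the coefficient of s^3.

f(0) = 1
f′(0) = -3
f′′(0) = 3
f′′′(0) = 3
Then c_k = f^(k)(0)/k! gives each Taylor coefficient.

1/2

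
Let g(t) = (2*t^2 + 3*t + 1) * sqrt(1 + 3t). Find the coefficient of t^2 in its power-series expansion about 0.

43/8

Shift and add copies of the series according to the polynomial's terms.
[t^0] = 1;  [t^1] = 9/2;  [t^2] = 43/8.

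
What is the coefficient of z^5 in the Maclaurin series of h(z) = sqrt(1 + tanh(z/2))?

Plug the Maclaurin series of the inner function into that of the outer and collect terms.
[z^0] = 1;  [z^1] = 1/4;  [z^2] = -1/32;  [z^3] = -5/384;  [z^4] = 17/6144;  [z^5] = 121/122880.
So c_5 = h^(5)(0)/5! = 121/122880.

121/122880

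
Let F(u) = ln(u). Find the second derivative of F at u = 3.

From the series, [(u - 3)^2] F = -1/18; multiply by 2! = 2 to get -1/9.

-1/9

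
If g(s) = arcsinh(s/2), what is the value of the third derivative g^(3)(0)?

The coefficient of s^3 in the expansion is -1/48, so g′′′(0) = 3! * (-1/48) = -1/8.

-1/8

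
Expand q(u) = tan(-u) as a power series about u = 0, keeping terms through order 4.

-u^3/3 - u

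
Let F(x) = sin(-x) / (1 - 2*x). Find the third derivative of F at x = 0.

Multiply the numerator's expansion by the denominator's geometric series.
The coefficient of x^3 in the expansion is -23/6, so F′′′(0) = 3! * (-23/6) = -23.

-23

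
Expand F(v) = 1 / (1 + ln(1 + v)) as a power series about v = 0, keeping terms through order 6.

3289*v^6/360 - 347*v^5/60 + 11*v^4/3 - 7*v^3/3 + 3*v^2/2 - v + 1

Write 1/(1+u) = 1 - u + u^2 - u^3 + ... and substitute the series for u.
F(0) = 1
F′(0) = -1
F′′(0) = 3
F′′′(0) = -14
F^(4)(0) = 88
F^(5)(0) = -694
F^(6)(0) = 6578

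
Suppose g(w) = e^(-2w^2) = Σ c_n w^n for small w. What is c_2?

-2

Differentiate repeatedly and evaluate at the center.
[w^0] = 1;  [w^1] = 0;  [w^2] = -2.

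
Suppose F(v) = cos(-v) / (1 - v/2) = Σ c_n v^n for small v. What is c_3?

Multiply the two series term by term and collect like powers.
F(0) = 1
F′(0) = 1/2
F′′(0) = -1/2
F′′′(0) = -3/4
Dividing each by k! gives the coefficients c_0, ..., c_3.

-1/8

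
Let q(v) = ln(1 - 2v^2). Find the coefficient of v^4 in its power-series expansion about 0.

-2

Apply the Taylor formula c_k = f^(k)(a)/k!.
q(0) = 0
q′(0) = 0
q′′(0) = -4
q′′′(0) = 0
q^(4)(0) = -48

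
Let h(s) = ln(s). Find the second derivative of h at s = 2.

The coefficient of (s - 2)^2 in the expansion is -1/8, so h′′(2) = 2! * (-1/8) = -1/4.

-1/4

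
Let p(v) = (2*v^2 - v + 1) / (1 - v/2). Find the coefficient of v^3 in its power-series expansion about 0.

Multiply each power in the prefactor through the base expansion.
p(0) = 1
p′(0) = -1/2
p′′(0) = 7/2
p′′′(0) = 21/4
So c_3 = p′′′(0)/3! = 7/8.

7/8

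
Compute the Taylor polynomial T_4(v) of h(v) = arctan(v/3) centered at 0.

-v^3/81 + v/3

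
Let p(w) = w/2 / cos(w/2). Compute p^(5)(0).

Write the quotient as an unknown series and match coefficients against numerator = denominator · series.
From the series, [w^5] p = 5/768; multiply by 5! = 120 to get 25/32.

25/32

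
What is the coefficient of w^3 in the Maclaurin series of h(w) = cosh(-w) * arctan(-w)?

-1/6

Multiply the two series term by term and collect like powers.
h(0) = 0
h′(0) = -1
h′′(0) = 0
h′′′(0) = -1
So c_3 = h′′′(0)/3! = -1/6.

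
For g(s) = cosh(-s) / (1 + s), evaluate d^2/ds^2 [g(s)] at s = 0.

3

Multiply the two series term by term and collect like powers.
The coefficient of s^2 in the expansion is 3/2, so g′′(0) = 2! * (3/2) = 3.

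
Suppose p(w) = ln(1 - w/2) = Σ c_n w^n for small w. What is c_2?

p(0) = 0
p′(0) = -1/2
p′′(0) = -1/4
So c_2 = p′′(0)/2! = -1/8.

-1/8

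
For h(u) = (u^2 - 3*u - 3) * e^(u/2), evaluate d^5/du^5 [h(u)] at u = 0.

Multiply each power in the prefactor through the base expansion.
From the series, [u^5] h = 47/3840; multiply by 5! = 120 to get 47/32.

47/32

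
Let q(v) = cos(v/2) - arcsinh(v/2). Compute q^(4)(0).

1/16

Add the two expansions coefficient-wise.
From the series, [v^4] q = 1/384; multiply by 4! = 24 to get 1/16.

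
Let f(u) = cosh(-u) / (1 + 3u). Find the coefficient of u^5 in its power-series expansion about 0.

Write out both Maclaurin series and multiply, keeping only the needed powers.
f(0) = 1
f′(0) = -3
f′′(0) = 19
f′′′(0) = -171
f^(4)(0) = 2053
f^(5)(0) = -30795
So c_5 = f^(5)(0)/5! = -2053/8.

-2053/8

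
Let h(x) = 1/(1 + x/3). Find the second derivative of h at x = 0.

Differentiate repeatedly and evaluate at the center.
The coefficient of x^2 in the expansion is 1/9, so h′′(0) = 2! * (1/9) = 2/9.

2/9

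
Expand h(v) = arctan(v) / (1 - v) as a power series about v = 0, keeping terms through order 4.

2*v^4/3 + 2*v^3/3 + v^2 + v

Expand each factor separately, then convolve coefficients.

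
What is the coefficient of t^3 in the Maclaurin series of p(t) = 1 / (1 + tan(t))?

-4/3

Use the geometric series for the reciprocal, then substitute.
p(0) = 1
p′(0) = -1
p′′(0) = 2
p′′′(0) = -8
The Taylor polynomial is Σ p^(k)(0)/k! · t^k.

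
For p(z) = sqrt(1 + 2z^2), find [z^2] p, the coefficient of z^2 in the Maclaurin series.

Use the known series and substitute for the argument.
p(0) = 1
p′(0) = 0
p′′(0) = 2

1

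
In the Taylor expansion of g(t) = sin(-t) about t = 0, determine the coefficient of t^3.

1/6

g(0) = 0
g′(0) = -1
g′′(0) = 0
g′′′(0) = 1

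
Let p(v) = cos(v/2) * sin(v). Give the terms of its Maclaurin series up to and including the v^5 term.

61*v^5/1920 - 7*v^3/24 + v

Expand each factor separately, then convolve coefficients.
p(0) = 0
p′(0) = 1
p′′(0) = 0
p′′′(0) = -7/4
p^(4)(0) = 0
p^(5)(0) = 61/16
Dividing each by k! gives the coefficients c_0, ..., c_5.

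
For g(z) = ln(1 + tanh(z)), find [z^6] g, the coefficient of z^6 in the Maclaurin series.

-1/45

Plug the Maclaurin series of the inner function into that of the outer and collect terms.
g(0) = 0
g′(0) = 1
g′′(0) = -1
g′′′(0) = 0
g^(4)(0) = 2
g^(5)(0) = 0
g^(6)(0) = -16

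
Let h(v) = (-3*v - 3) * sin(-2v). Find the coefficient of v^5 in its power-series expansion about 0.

4/5

Shift and add copies of the series according to the polynomial's terms.
[v^0] = 0;  [v^1] = 6;  [v^2] = 6;  [v^3] = -4;  [v^4] = -4;  [v^5] = 4/5.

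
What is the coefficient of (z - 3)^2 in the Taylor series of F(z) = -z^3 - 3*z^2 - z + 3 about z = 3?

F(3) = -54
F′(3) = -46
F′′(3) = -24

-12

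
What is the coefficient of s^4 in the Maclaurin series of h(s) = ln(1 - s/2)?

[s^0] = 0;  [s^1] = -1/2;  [s^2] = -1/8;  [s^3] = -1/24;  [s^4] = -1/64.

-1/64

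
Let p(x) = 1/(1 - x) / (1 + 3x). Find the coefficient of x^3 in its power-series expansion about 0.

Take the Cauchy product of the two expansions.
[x^0] = 1;  [x^1] = -2;  [x^2] = 7;  [x^3] = -20.

-20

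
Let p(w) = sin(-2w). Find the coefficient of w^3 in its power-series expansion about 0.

4/3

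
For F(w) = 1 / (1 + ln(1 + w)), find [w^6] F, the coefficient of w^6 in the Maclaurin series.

Use the geometric series for the reciprocal, then substitute.
[w^0] = 1;  [w^1] = -1;  [w^2] = 3/2;  [w^3] = -7/3;  [w^4] = 11/3;  [w^5] = -347/60;  [w^6] = 3289/360.
So c_6 = F^(6)(0)/6! = 3289/360.

3289/360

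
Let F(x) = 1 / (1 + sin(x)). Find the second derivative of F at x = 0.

2

Write 1/(1+u) = 1 - u + u^2 - u^3 + ... and substitute the series for u.
The coefficient of x^2 in the expansion is 1, so F′′(0) = 2! * (1) = 2.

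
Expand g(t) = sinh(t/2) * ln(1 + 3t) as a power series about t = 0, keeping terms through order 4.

73*t^4/16 - 9*t^3/4 + 3*t^2/2

Multiply the two series term by term and collect like powers.
g(0) = 0
g′(0) = 0
g′′(0) = 3
g′′′(0) = -27/2
g^(4)(0) = 219/2
The Taylor polynomial is Σ g^(k)(0)/k! · t^k.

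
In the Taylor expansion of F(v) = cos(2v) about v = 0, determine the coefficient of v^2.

-2

[v^0] = 1;  [v^1] = 0;  [v^2] = -2.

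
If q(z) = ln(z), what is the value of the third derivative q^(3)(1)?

2

The coefficient of (z - 1)^3 in the expansion is 1/3, so q′′′(1) = 3! * (1/3) = 2.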